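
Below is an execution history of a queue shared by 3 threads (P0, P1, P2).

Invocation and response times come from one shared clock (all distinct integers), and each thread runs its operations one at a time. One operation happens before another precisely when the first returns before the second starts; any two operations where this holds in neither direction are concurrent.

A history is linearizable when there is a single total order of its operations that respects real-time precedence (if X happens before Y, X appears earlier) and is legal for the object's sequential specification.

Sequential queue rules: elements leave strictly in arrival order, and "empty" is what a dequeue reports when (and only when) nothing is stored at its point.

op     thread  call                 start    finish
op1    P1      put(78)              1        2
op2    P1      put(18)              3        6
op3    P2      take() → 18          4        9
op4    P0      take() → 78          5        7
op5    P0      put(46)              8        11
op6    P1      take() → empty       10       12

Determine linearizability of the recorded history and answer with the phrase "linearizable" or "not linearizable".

one valid linearization: op1, op2, op4, op3, op6, op5
step 1: op1 put(78) — queue <78>
step 2: op2 put(18) — queue <78,18>
step 3: op4 take() → 78 — queue <18>
step 4: op3 take() → 18 — queue <>
step 5: op6 take() → empty — queue <>
step 6: op5 put(46) — queue <46>

linearizable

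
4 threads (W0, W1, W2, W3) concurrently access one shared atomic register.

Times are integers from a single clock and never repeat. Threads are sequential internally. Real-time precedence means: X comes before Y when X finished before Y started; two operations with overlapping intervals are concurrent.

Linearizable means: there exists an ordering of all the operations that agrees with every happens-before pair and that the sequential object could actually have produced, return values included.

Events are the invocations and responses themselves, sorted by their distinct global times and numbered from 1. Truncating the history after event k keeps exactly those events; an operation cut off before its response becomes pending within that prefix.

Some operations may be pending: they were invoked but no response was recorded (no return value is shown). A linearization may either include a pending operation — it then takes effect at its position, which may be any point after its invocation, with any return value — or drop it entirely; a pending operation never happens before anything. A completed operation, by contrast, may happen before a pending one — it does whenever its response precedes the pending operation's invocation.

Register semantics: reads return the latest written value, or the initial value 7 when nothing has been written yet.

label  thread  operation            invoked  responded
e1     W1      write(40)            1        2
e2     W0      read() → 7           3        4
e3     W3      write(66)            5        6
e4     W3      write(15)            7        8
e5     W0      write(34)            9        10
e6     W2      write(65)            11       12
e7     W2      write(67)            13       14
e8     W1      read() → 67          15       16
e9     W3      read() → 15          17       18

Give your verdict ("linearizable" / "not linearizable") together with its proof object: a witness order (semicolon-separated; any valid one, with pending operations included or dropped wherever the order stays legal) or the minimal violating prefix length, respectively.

cut after 3 events: linearizable; cut after 4 events (e2 responds, time 4): not linearizable
the completed operations (2 total) allow one real-time order; the atomic register replay rejects it
sample order e1, e2 stalls at step 2 — e2 read() → 7 has no legal effect

not linearizable — minimal violating prefix: 4 events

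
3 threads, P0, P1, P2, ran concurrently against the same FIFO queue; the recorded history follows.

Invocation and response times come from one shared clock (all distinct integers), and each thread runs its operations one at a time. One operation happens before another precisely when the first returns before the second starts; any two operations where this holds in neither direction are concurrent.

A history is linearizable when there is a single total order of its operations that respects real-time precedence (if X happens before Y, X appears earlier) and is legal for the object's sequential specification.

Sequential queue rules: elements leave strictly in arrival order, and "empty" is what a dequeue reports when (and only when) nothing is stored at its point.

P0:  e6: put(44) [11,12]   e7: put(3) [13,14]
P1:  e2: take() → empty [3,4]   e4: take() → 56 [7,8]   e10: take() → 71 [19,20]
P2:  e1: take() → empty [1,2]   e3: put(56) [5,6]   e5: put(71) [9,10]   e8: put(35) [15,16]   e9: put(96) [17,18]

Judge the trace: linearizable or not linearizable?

linearizable

a witness: e1, e2, e3, e4, e5, e6, e7, e8, e9, e10
step 1: e1 take() → empty — queue <>
step 2: e2 take() → empty — queue <>
step 3: e3 put(56) — queue <56>
step 4: e4 take() → 56 — queue <>
step 5: e5 put(71) — queue <71>
step 6: e6 put(44) — queue <71,44>
step 7: e7 put(3) — queue <71,44,3>
step 8: e8 put(35) — queue <71,44,3,35>
step 9: e9 put(96) — queue <71,44,3,35,96>
step 10: e10 take() → 71 — queue <44,3,35,96>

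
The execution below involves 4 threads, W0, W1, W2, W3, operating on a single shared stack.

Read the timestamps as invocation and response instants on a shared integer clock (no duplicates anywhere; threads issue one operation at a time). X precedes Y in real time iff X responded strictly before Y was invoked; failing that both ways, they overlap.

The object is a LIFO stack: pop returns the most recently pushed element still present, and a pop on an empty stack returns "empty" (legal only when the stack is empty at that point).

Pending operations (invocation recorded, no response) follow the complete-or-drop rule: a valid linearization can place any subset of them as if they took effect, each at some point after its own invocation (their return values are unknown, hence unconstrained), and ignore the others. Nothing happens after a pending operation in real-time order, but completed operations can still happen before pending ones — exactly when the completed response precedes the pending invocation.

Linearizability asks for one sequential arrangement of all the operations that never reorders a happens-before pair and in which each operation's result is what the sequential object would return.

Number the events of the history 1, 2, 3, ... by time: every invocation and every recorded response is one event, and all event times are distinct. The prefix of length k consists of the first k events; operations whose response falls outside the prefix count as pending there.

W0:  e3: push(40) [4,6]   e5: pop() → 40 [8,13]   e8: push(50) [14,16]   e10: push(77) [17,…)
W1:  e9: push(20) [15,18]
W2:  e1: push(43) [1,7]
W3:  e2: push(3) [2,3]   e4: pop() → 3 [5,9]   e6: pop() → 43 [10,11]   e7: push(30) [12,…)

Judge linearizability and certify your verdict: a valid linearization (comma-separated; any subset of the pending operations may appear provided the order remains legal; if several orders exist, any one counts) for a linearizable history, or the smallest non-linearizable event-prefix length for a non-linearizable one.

linearizable — witness: e1, e2, e3, e5, e4, e6, e7, e8, e9

after step 1 (e1 push(43)): stack <43>
after step 2 (e2 push(3)): stack <43,3>
after step 3 (e3 push(40)): stack <43,3,40>
after step 4 (e5 pop() → 40): stack <43,3>
after step 5 (e4 pop() → 3): stack <43>
after step 6 (e6 pop() → 43): stack <>
after step 7 (e7 push(30) (pending, included)): stack <30>
after step 8 (e8 push(50)): stack <30,50>
after step 9 (e9 push(20)): stack <30,50,20>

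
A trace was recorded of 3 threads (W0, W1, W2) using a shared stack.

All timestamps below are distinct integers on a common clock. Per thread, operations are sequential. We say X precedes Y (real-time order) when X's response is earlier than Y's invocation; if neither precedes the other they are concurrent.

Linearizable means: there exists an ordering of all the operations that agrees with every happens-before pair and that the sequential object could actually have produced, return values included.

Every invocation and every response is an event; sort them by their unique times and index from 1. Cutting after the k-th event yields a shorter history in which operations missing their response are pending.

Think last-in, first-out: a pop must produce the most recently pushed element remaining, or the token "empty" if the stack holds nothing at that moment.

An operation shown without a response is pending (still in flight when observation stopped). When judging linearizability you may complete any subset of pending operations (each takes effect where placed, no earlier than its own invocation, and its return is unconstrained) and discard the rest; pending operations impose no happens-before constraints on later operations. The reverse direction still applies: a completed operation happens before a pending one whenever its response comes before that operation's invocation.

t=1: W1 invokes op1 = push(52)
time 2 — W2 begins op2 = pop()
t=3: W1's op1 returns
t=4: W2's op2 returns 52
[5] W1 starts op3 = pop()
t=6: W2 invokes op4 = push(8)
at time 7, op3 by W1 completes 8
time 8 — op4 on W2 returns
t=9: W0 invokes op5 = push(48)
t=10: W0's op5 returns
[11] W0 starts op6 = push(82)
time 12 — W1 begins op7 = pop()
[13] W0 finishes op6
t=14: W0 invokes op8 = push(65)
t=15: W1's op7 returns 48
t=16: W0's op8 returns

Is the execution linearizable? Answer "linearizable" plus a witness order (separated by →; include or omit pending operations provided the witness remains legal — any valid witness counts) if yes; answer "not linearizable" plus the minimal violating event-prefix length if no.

linearizable — witness: op1 → op2 → op4 → op3 → op5 → op7 → op6 → op8

step 1: op1 push(52) — stack <52>
step 2: op2 pop() → 52 — stack <>
step 3: op4 push(8) — stack <8>
step 4: op3 pop() → 8 — stack <>
step 5: op5 push(48) — stack <48>
step 6: op7 pop() → 48 — stack <>
step 7: op6 push(82) — stack <82>
step 8: op8 push(65) — stack <82,65>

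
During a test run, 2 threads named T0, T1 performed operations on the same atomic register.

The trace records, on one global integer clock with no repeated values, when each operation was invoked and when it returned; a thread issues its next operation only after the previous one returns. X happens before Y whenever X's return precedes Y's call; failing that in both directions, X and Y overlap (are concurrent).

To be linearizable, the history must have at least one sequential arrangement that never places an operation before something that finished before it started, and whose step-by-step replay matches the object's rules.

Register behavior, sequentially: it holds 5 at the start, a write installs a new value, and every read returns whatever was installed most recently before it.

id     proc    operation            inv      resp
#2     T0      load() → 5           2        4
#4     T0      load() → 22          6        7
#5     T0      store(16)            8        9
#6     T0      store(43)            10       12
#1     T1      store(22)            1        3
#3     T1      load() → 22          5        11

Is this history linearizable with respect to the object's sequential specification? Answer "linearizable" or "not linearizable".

linearizable

a witness: #2, #1, #3, #4, #5, #6
step 1: #2 load() → 5 — value 5
step 2: #1 store(22) — value 22
step 3: #3 load() → 22 — value 22
step 4: #4 load() → 22 — value 22
step 5: #5 store(16) — value 16
step 6: #6 store(43) — value 43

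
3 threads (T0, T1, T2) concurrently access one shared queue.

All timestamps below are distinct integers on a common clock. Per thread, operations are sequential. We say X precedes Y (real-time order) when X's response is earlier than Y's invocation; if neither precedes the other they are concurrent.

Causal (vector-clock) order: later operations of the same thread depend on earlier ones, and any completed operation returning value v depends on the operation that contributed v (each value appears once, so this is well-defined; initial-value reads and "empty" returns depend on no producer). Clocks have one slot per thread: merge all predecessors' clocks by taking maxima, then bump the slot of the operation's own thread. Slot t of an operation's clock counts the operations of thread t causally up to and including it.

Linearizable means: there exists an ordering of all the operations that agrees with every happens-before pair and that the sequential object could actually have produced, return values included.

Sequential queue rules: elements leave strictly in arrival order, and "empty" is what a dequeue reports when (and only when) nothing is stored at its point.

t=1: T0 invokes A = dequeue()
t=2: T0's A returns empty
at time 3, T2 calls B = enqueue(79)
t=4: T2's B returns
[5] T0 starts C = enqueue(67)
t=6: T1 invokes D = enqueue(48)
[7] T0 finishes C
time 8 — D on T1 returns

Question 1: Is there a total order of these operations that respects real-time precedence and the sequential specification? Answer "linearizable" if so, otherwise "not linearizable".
linearizable

one valid linearization: A, B, C, D
1. A dequeue() → empty, leaving queue <>
2. B enqueue(79), leaving queue <79>
3. C enqueue(67), leaving queue <79,67>
4. D enqueue(48), leaving queue <79,67,48>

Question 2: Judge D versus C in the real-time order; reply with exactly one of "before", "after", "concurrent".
concurrent

D spans [6,8], C spans [5,7]
the intervals overlap in both directions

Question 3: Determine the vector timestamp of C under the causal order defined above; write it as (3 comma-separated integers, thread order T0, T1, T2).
(2, 0, 0)

no predecessors for B (invoked 3): T2 increments from zero → (0, 0, 1)
no predecessors for D (invoked 6): T1 increments from zero → (0, 1, 0)
no predecessors for A (invoked 1): T0 increments from zero → (1, 0, 0)
C, invoked 5, takes VC(A)=(1, 0, 0) under max, adds 1 for T0 → (2, 0, 0)
target: VC(C) = (2, 0, 0)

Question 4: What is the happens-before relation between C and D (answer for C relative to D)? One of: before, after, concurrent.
concurrent

C spans [5,7], D spans [6,8]
the intervals overlap in both directions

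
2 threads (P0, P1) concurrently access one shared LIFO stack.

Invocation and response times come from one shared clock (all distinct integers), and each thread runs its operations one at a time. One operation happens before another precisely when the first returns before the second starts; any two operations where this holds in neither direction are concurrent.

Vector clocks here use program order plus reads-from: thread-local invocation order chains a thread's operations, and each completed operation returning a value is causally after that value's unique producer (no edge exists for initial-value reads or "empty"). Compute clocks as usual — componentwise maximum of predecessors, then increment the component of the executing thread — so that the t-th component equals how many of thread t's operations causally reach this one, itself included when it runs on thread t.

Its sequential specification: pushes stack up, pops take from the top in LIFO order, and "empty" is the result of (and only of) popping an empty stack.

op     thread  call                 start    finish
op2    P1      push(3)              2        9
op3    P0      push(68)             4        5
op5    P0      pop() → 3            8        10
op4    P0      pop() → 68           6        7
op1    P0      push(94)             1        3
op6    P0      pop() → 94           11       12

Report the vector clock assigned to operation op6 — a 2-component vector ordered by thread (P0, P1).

invoked at 2, op2 has no predecessors; its own P1 bump gives (0, 1)
invoked at 1, op1 has no predecessors; its own P0 bump gives (1, 0)
VC(op3, invoked at 4): max of VC(op1)=(1, 0), then +1 on thread P0 → (2, 0)
VC(op4, invoked at 6): max of VC(op3)=(2, 0), then +1 on thread P0 → (3, 0)
VC(op5, invoked at 8): max of VC(op2)=(0, 1), VC(op4)=(3, 0), then +1 on thread P0 → (4, 1)
VC(op6, invoked at 11): max of VC(op1)=(1, 0), VC(op5)=(4, 1), then +1 on thread P0 → (5, 1)
target: VC(op6) = (5, 1)

(5, 1)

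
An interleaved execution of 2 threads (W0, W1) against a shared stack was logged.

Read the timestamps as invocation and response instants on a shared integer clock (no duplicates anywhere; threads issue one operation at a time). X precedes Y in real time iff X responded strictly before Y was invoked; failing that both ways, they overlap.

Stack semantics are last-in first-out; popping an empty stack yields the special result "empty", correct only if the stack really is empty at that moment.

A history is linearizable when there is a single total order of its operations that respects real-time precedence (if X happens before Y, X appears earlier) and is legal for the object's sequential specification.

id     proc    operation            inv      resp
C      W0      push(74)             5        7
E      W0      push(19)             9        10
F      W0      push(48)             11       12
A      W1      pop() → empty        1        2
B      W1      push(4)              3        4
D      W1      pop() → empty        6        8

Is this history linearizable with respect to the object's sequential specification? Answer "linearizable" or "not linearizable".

not linearizable

already the first 8 events (up to D's response at time 8) admit no linearization; the first 7 still do
the 4 completed operations admit 2 real-time orders; each fails the stack replay
one such order, A, B, C, D, breaks at step 4 where D pop() → empty is illegal
one such order, A, B, D, C, breaks at step 3 where D pop() → empty is illegal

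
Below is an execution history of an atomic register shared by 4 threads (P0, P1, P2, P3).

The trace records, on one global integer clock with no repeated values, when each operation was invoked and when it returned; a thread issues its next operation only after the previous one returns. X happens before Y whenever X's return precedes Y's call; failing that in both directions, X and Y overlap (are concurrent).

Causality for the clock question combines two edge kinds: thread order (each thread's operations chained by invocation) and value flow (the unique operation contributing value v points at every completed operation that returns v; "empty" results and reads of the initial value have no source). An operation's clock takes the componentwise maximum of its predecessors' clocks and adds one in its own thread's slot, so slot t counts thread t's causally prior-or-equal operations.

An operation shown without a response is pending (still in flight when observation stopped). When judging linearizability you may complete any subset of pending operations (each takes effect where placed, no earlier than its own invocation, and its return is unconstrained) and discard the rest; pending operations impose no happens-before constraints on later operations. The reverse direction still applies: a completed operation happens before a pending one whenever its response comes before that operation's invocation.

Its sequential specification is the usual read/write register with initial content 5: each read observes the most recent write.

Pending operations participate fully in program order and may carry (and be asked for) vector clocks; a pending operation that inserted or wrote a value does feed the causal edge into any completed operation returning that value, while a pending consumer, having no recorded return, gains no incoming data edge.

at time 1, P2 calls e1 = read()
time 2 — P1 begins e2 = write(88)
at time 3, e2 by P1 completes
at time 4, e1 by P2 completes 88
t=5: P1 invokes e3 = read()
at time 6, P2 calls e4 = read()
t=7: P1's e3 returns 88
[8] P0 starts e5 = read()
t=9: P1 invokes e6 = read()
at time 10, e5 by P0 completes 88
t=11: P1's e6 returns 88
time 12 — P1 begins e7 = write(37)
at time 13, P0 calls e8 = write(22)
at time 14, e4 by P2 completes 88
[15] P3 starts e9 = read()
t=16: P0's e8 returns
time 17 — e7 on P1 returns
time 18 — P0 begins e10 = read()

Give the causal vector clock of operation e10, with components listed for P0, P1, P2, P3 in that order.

(3, 1, 0, 0)

invoked at 15, e9 has no predecessors; its own P3 bump gives (0, 0, 0, 1)
invoked at 2, e2 has no predecessors; its own P1 bump gives (0, 1, 0, 0)
e1, invoked 1, takes VC(e2)=(0, 1, 0, 0) under max, adds 1 for P2 → (0, 1, 1, 0)
e3, invoked 5, takes VC(e2)=(0, 1, 0, 0) under max, adds 1 for P1 → (0, 2, 0, 0)
e5, invoked 8, takes VC(e2)=(0, 1, 0, 0) under max, adds 1 for P0 → (1, 1, 0, 0)
e4, invoked 6, takes VC(e1)=(0, 1, 1, 0), VC(e2)=(0, 1, 0, 0) under max, adds 1 for P2 → (0, 1, 2, 0)
e6, invoked 9, takes VC(e2)=(0, 1, 0, 0), VC(e3)=(0, 2, 0, 0) under max, adds 1 for P1 → (0, 3, 0, 0)
e8, invoked 13, takes VC(e5)=(1, 1, 0, 0) under max, adds 1 for P0 → (2, 1, 0, 0)
e7, invoked 12, takes VC(e6)=(0, 3, 0, 0) under max, adds 1 for P1 → (0, 4, 0, 0)
e10, invoked 18, takes VC(e8)=(2, 1, 0, 0) under max, adds 1 for P0 → (3, 1, 0, 0)
target: VC(e10) = (3, 1, 0, 0)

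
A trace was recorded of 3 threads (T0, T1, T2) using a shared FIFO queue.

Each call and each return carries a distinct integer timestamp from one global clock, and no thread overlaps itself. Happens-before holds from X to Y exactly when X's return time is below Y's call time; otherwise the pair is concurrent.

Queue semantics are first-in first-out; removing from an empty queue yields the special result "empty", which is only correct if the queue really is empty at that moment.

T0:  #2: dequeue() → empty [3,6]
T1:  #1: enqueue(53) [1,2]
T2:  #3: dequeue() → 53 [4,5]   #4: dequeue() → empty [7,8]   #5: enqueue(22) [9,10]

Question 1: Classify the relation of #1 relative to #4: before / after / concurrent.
Answer: before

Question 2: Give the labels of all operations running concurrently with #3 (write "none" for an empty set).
Answer: #2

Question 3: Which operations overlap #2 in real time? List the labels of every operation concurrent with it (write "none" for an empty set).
Answer: #3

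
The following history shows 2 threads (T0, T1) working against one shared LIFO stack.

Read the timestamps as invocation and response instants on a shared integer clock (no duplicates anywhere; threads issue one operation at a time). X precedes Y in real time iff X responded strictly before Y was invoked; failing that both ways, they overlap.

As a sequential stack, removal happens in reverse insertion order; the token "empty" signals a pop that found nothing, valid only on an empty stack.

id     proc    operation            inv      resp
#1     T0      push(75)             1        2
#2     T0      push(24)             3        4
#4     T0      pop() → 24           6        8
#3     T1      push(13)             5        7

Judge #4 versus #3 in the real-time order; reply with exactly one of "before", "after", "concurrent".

concurrent

#4 spans [6,8], #3 spans [5,7]
the intervals overlap in both directions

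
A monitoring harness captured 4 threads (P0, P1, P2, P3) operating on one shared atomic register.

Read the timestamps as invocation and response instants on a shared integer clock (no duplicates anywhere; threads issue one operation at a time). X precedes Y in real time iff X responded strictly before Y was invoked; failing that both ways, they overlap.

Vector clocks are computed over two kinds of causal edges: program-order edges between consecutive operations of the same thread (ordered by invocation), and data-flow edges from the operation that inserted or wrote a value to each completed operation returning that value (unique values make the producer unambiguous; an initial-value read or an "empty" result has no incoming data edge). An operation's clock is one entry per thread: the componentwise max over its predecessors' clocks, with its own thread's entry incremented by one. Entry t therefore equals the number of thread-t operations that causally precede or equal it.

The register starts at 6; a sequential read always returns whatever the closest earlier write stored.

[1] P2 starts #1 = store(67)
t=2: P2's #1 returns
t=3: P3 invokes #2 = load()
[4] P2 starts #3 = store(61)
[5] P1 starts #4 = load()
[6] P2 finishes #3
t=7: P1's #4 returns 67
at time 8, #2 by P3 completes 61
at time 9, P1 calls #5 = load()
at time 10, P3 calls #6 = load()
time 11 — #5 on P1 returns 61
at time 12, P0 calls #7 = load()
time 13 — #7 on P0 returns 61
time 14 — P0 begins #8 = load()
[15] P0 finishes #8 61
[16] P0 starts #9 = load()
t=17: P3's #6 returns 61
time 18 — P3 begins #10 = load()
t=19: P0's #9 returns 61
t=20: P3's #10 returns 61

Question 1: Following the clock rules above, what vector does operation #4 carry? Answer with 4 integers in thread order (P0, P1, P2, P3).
root op #1, invoked 1: fresh clock plus P2's own tick → (0, 0, 1, 0)
#3 (invocation 4): componentwise max over VC(#1)=(0, 0, 1, 0), +1 at P2, giving (0, 0, 2, 0)
#4 (invocation 5): componentwise max over VC(#1)=(0, 0, 1, 0), +1 at P1, giving (0, 1, 1, 0)
#2 (invocation 3): componentwise max over VC(#3)=(0, 0, 2, 0), +1 at P3, giving (0, 0, 2, 1)
#7 (invocation 12): componentwise max over VC(#3)=(0, 0, 2, 0), +1 at P0, giving (1, 0, 2, 0)
#6 (invocation 10): componentwise max over VC(#2)=(0, 0, 2, 1), VC(#3)=(0, 0, 2, 0), +1 at P3, giving (0, 0, 2, 2)
#5 (invocation 9): componentwise max over VC(#3)=(0, 0, 2, 0), VC(#4)=(0, 1, 1, 0), +1 at P1, giving (0, 2, 2, 0)
#8 (invocation 14): componentwise max over VC(#3)=(0, 0, 2, 0), VC(#7)=(1, 0, 2, 0), +1 at P0, giving (2, 0, 2, 0)
#10 (invocation 18): componentwise max over VC(#3)=(0, 0, 2, 0), VC(#6)=(0, 0, 2, 2), +1 at P3, giving (0, 0, 2, 3)
#9 (invocation 16): componentwise max over VC(#3)=(0, 0, 2, 0), VC(#8)=(2, 0, 2, 0), +1 at P0, giving (3, 0, 2, 0)
target: VC(#4) = (0, 1, 1, 0)

(0, 1, 1, 0)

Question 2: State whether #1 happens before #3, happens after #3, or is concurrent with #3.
#1 spans [1,2], #3 spans [4,6]
resp(#1)=2 < inv(#3)=4

before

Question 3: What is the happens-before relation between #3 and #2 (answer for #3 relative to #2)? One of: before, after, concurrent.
#3 spans [4,6], #2 spans [3,8]
the intervals overlap in both directions

concurrent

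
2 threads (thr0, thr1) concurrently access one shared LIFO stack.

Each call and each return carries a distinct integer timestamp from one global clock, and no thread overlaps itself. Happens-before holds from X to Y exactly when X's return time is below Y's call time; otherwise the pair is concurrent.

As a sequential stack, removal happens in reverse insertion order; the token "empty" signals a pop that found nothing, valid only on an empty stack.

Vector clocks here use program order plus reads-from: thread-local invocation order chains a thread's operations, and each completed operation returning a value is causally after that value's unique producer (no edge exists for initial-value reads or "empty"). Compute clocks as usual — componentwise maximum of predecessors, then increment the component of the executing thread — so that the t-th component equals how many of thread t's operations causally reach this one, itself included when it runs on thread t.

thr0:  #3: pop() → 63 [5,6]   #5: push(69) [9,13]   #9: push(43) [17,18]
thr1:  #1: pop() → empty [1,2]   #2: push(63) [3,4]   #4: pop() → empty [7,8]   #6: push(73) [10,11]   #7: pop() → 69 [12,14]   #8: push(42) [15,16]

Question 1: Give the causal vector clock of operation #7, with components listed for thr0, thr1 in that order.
Answer: (2, 5)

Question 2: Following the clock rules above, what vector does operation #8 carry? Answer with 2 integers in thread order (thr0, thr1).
Answer: (2, 6)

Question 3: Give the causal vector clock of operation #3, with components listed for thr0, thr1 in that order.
Answer: (1, 2)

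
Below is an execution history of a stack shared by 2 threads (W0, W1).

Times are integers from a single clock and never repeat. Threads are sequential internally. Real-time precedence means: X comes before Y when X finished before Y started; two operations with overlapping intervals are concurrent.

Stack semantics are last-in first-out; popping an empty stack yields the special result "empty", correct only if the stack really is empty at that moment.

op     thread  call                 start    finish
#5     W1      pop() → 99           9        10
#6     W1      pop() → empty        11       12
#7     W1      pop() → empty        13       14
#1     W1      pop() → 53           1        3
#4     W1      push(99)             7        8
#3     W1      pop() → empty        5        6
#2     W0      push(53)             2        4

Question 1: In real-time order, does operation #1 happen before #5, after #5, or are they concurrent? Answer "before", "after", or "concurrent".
Answer: before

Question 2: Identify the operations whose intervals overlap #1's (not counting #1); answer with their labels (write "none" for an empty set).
Answer: #2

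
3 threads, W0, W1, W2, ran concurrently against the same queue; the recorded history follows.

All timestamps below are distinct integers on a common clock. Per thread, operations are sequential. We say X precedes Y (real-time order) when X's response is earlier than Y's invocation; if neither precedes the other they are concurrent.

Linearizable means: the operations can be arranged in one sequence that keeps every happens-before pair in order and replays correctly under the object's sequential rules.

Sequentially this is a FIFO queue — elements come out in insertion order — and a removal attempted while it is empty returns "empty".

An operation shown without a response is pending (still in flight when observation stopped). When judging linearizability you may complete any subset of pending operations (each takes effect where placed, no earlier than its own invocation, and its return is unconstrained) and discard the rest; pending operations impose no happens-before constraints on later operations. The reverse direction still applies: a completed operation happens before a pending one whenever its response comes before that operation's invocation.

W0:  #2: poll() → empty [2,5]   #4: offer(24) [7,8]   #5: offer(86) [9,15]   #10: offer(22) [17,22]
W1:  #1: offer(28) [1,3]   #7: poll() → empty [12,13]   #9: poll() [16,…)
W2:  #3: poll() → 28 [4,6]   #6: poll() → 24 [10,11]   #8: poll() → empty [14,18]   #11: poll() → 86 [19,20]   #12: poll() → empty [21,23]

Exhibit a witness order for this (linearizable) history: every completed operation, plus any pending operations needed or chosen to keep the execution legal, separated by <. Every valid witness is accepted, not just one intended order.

#1 < #3 < #2 < #4 < #6 < #7 < #8 < #5 < #10 < #11 < #9 < #12

1. #1 offer(28), leaving queue <28>
2. #3 poll() → 28, leaving queue <>
3. #2 poll() → empty, leaving queue <>
4. #4 offer(24), leaving queue <24>
5. #6 poll() → 24, leaving queue <>
6. #7 poll() → empty, leaving queue <>
7. #8 poll() → empty, leaving queue <>
8. #5 offer(86), leaving queue <86>
9. #10 offer(22), leaving queue <86,22>
10. #11 poll() → 86, leaving queue <22>
11. #9 poll() (pending, included), leaving queue <>
12. #12 poll() → empty, leaving queue <>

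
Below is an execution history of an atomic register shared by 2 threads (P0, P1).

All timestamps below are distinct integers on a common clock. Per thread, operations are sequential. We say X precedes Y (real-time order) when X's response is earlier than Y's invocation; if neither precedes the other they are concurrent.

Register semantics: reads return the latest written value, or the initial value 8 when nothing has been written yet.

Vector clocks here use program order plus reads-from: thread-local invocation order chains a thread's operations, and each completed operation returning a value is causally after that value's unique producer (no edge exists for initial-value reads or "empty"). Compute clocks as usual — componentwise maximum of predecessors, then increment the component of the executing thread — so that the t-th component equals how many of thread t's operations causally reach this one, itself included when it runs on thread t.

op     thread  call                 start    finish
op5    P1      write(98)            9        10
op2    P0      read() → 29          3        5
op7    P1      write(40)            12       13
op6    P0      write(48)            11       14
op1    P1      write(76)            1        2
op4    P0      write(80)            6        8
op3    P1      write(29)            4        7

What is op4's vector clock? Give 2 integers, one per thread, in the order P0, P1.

(2, 2)

op1 (invocation 1): nothing precedes it; P1's component alone gives (0, 1)
invoked at 4, op3 merges VC(op1)=(0, 1) and bumps P1's slot → (0, 2)
invoked at 9, op5 merges VC(op3)=(0, 2) and bumps P1's slot → (0, 3)
invoked at 3, op2 merges VC(op3)=(0, 2) and bumps P0's slot → (1, 2)
invoked at 12, op7 merges VC(op5)=(0, 3) and bumps P1's slot → (0, 4)
invoked at 6, op4 merges VC(op2)=(1, 2) and bumps P0's slot → (2, 2)
invoked at 11, op6 merges VC(op4)=(2, 2) and bumps P0's slot → (3, 2)
target: VC(op4) = (2, 2)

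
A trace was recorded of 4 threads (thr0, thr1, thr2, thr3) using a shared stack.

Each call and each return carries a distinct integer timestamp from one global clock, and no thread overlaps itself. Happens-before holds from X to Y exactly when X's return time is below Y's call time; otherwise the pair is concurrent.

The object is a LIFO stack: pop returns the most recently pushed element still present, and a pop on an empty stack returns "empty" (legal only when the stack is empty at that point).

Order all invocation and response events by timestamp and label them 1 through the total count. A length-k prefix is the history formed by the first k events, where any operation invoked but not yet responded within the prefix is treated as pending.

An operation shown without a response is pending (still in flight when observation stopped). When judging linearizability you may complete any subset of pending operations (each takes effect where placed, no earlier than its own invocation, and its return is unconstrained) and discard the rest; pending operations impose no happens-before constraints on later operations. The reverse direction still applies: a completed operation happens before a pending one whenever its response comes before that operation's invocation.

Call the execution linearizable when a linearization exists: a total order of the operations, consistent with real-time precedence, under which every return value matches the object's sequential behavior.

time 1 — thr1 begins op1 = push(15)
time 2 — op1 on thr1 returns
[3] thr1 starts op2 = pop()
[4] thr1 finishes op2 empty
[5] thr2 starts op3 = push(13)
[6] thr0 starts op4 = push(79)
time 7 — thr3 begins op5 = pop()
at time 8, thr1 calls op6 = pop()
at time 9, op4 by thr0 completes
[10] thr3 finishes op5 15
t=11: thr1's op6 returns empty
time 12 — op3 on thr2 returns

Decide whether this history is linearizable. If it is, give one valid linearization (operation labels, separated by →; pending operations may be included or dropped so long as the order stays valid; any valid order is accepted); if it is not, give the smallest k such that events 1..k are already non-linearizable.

cut after 3 events: linearizable; cut after 4 events (op2 responds, time 4): not linearizable
one real-time candidate order over the 2 completed operations — the stack replay rejects it
one such order, op1, op2, breaks at step 2 where op2 pop() → empty is illegal

not linearizable — minimal violating prefix: 4 events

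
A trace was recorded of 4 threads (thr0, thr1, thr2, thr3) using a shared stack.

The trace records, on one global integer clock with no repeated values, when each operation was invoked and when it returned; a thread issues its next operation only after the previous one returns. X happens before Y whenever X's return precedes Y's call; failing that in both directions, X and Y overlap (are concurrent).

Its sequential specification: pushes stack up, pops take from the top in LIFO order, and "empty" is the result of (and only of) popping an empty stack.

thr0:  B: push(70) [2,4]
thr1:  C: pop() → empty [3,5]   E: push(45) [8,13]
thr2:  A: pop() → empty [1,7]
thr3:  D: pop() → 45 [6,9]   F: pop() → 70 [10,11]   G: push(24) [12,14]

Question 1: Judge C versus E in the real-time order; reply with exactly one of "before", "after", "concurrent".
C spans [3,5], E spans [8,13]
resp(C)=5 < inv(E)=8

before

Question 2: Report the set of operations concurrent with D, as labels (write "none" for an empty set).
D spans [6,9]; an op avoiding the whole window 6..9 is ordered, any other is concurrent
A [1,7]: concurrent
B [2,4]: before
C [3,5]: before
E [8,13]: concurrent
F [10,11]: after
G [12,14]: after

A, E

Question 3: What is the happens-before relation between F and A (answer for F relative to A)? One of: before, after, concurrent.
F spans [10,11], A spans [1,7]
resp(A)=7 < inv(F)=10

after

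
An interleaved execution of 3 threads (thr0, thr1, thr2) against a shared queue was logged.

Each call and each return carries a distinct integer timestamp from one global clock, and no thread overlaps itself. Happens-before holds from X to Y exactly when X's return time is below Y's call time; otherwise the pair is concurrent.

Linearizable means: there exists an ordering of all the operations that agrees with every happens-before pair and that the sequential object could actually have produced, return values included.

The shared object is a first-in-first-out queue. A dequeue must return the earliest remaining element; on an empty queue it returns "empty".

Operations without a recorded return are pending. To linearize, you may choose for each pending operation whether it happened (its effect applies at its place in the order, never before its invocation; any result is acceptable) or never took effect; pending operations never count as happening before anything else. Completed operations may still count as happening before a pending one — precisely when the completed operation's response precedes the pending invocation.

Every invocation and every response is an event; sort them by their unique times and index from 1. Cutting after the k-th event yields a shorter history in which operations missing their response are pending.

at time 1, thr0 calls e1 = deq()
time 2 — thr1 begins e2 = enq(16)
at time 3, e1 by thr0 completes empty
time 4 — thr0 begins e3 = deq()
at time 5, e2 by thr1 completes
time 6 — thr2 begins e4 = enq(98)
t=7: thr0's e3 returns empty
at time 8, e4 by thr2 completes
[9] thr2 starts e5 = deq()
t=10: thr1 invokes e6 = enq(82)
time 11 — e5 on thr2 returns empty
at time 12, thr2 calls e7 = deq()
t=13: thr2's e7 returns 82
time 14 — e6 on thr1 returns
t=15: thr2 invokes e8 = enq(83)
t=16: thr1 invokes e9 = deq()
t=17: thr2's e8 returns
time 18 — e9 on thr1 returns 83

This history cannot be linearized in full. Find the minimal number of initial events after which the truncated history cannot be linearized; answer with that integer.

11

events 1..10 are linearizable, e.g. via e1, e3, e2, e4:
1. e1 deq() → empty, leaving queue <>
2. e3 deq() → empty, leaving queue <>
3. e2 enq(16), leaving queue <16>
4. e4 enq(98), leaving queue <16,98>
event 11 — e5's response, time 11 — after it, nothing linearizes
including or dropping the 1 pending operation (e6) in any combination fails
sample order e1, e2, e3, e4, e5 (pending dropped) stalls at step 3 — e3 deq() → empty has no legal effect
sample order e1, e2, e4, e3, e5 (pending dropped) stalls at step 4 — e3 deq() → empty has no legal effect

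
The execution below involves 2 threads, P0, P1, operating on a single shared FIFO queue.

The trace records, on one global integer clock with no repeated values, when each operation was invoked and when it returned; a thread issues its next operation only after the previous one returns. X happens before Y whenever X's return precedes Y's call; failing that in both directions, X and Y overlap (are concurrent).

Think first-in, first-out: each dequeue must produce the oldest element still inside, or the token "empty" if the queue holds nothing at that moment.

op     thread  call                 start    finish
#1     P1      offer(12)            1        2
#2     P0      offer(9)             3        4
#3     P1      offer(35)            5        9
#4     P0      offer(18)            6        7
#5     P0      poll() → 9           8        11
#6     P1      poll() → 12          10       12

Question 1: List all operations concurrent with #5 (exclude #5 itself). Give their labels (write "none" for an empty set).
#3, #6

concurrent with #5 ([8,11]): every op whose interval crosses 8..11
#1 [1,2]: before
#2 [3,4]: before
#3 [5,9]: concurrent
#4 [6,7]: before
#6 [10,12]: concurrent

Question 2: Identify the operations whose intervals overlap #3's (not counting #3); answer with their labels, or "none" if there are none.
#4, #5

#3 spans [5,9]: anything still running between times 5 and 9 counts as concurrent
#1 [1,2]: before
#2 [3,4]: before
#4 [6,7]: concurrent
#5 [8,11]: concurrent
#6 [10,12]: after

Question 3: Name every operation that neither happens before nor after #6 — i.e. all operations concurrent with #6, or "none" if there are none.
#5

overlap test against #6 [10,12]: concurrent iff the interval meets 10..12
#1 [1,2]: before
#2 [3,4]: before
#3 [5,9]: before
#4 [6,7]: before
#5 [8,11]: concurrent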